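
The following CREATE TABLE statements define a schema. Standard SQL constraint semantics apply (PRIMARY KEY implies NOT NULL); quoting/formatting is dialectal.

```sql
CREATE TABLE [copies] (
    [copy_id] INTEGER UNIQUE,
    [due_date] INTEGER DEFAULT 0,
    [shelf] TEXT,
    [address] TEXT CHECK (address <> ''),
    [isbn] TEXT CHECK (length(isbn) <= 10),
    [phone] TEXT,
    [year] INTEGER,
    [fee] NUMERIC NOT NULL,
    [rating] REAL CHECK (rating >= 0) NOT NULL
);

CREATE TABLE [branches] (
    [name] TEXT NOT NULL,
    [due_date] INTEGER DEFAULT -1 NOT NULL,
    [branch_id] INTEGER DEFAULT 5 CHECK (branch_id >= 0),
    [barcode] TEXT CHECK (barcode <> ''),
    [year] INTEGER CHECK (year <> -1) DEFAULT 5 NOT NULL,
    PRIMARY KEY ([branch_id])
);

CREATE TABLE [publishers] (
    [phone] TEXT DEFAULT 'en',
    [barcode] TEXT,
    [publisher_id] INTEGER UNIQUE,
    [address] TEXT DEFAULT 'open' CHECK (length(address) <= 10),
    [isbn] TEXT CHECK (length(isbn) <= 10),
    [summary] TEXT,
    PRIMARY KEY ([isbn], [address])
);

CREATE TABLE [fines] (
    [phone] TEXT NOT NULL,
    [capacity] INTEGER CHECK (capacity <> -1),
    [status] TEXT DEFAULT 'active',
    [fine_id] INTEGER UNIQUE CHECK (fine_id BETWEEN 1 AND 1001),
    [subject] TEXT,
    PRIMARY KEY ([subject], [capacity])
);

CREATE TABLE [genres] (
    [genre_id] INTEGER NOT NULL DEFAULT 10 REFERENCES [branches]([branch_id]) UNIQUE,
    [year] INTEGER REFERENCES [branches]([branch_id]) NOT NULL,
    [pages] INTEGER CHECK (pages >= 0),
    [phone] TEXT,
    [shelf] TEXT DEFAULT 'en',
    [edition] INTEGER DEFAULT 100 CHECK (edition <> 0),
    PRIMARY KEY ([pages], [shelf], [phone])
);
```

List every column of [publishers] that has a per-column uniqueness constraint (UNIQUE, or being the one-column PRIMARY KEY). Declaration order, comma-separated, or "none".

publisher_id

- phone: no UNIQUE or single-column PK constraint.
- barcode: no UNIQUE or single-column PK constraint.
- publisher_id: declared UNIQUE → unique.
- address: part of a composite PRIMARY KEY — only the tuple is unique, not this column on its own.
- isbn: part of a composite PRIMARY KEY — only the tuple is unique, not this column on its own.
- summary: no UNIQUE or single-column PK constraint.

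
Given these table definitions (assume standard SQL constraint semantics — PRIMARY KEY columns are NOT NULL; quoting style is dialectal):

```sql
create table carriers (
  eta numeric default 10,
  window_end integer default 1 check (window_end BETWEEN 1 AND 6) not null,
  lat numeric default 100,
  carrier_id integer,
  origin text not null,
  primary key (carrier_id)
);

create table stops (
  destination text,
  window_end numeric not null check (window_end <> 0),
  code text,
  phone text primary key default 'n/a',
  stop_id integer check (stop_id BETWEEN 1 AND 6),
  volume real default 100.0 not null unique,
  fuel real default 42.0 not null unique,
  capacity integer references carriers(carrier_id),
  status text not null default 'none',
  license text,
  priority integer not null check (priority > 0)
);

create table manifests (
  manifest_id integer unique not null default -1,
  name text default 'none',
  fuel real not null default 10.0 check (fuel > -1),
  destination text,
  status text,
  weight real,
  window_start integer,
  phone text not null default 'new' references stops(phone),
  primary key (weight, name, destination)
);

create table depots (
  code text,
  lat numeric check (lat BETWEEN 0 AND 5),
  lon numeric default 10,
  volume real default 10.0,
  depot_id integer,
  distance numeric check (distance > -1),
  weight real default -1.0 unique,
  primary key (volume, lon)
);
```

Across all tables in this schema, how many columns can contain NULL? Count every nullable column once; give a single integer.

carriers: 2 nullable (eta, lat — PK (carrier_id) and explicit NOT NULL columns excluded).
stops: 5 nullable (destination, code, stop_id, capacity, license — PK (phone) and explicit NOT NULL columns excluded).
manifests: 2 nullable (status, window_start — PK (weight, name, destination) and explicit NOT NULL columns excluded).
depots: 5 nullable (code, lat, depot_id, distance, weight — PK (volume, lon) and explicit NOT NULL columns excluded).
Total: 2 + 5 + 2 + 5 = 14.

14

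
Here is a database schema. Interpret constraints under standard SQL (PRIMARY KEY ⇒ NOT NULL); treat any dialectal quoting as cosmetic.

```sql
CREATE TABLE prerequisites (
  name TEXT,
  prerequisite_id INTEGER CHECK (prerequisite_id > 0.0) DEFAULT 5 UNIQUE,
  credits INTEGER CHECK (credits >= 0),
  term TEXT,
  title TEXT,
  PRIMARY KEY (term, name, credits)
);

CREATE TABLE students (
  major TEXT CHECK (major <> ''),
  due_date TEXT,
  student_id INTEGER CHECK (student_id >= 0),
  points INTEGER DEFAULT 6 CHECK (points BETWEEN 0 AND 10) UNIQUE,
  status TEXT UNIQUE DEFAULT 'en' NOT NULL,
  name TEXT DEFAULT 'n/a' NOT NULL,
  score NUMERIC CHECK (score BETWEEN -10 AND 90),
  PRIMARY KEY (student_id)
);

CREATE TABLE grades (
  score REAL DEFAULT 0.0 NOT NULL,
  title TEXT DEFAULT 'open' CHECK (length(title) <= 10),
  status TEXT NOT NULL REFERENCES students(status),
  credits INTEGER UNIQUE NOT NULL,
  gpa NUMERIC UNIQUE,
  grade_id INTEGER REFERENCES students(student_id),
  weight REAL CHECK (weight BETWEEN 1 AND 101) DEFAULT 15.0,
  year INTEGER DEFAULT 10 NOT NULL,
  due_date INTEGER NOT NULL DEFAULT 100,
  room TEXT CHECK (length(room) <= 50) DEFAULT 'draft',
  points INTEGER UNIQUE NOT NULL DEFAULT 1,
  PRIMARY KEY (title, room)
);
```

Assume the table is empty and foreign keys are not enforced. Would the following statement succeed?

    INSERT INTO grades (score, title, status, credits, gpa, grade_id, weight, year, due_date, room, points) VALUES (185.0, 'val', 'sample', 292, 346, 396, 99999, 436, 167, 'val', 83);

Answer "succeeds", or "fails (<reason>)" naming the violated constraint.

fails (CHECK on weight)

The value 99999 for weight violates CHECK (weight BETWEEN 1 AND 101).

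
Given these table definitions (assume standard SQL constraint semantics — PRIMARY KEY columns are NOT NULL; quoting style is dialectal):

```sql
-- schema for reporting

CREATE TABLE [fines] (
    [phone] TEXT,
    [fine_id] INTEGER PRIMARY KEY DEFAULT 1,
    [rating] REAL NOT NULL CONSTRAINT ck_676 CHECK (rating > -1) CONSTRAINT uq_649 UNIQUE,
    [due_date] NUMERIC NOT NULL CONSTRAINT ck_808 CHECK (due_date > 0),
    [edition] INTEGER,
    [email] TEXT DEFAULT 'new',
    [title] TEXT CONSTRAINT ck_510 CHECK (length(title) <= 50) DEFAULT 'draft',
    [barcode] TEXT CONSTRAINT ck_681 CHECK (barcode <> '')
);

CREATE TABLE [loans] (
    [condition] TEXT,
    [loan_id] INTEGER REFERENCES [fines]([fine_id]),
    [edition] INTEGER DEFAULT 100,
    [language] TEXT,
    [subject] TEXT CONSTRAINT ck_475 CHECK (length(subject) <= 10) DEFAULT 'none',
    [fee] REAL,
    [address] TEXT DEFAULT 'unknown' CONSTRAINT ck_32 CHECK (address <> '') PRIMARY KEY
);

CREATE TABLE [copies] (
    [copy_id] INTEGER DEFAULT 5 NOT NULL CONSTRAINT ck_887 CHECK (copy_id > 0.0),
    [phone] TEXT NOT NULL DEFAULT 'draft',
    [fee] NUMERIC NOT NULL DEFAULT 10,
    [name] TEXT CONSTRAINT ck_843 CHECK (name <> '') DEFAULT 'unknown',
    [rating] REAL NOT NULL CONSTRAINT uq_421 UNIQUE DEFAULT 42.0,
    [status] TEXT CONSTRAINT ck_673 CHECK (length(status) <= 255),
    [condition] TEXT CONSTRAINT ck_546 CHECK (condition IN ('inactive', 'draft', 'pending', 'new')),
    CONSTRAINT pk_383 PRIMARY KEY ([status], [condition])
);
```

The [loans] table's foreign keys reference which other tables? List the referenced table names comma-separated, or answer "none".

- loan_id REFERENCES fines(fine_id).

fines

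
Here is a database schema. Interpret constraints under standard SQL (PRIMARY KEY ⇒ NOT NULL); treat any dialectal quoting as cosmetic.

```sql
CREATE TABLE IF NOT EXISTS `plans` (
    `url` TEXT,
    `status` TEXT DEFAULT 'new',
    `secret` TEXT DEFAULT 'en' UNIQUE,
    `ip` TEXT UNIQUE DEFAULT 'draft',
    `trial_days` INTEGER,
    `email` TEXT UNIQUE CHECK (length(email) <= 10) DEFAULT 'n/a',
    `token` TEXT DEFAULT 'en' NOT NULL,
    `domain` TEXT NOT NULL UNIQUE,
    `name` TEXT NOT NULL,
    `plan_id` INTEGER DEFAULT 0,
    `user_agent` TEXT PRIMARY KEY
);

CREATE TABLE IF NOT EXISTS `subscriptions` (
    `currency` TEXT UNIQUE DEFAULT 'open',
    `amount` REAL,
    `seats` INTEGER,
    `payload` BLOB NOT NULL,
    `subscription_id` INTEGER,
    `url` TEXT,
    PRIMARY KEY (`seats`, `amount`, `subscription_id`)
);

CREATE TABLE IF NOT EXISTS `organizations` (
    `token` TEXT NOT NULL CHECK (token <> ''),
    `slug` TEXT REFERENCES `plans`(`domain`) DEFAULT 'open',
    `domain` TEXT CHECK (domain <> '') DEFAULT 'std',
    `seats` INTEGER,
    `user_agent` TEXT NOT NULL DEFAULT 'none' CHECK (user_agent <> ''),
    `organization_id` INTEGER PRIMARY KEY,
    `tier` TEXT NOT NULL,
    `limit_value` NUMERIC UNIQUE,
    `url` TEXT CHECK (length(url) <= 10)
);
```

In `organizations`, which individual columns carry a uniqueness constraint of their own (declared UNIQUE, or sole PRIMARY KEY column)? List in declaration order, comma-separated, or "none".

organization_id, limit_value

- token: no UNIQUE or single-column PK constraint.
- slug: no UNIQUE or single-column PK constraint.
- domain: no UNIQUE or single-column PK constraint.
- seats: no UNIQUE or single-column PK constraint.
- user_agent: no UNIQUE or single-column PK constraint.
- organization_id: single-column PRIMARY KEY → unique.
- tier: no UNIQUE or single-column PK constraint.
- limit_value: declared UNIQUE → unique.
- url: no UNIQUE or single-column PK constraint.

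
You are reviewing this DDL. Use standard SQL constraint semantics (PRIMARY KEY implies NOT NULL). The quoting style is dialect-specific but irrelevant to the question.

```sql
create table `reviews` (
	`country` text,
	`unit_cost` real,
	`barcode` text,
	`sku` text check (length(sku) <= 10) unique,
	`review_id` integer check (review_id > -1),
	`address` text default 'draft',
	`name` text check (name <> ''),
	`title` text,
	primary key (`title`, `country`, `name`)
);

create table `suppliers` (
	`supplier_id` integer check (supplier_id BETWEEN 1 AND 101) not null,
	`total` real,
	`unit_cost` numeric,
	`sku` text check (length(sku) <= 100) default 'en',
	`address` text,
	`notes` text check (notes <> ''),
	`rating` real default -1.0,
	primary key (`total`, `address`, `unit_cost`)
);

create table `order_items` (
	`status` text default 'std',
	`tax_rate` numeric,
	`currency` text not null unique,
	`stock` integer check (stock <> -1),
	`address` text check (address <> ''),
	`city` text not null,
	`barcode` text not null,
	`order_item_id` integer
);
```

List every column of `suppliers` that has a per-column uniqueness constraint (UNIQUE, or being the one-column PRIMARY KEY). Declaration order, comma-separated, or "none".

none

- supplier_id: no UNIQUE or single-column PK constraint.
- total: part of a composite PRIMARY KEY — only the tuple is unique, not this column on its own.
- unit_cost: part of a composite PRIMARY KEY — only the tuple is unique, not this column on its own.
- sku: no UNIQUE or single-column PK constraint.
- address: part of a composite PRIMARY KEY — only the tuple is unique, not this column on its own.
- notes: no UNIQUE or single-column PK constraint.
- rating: no UNIQUE or single-column PK constraint.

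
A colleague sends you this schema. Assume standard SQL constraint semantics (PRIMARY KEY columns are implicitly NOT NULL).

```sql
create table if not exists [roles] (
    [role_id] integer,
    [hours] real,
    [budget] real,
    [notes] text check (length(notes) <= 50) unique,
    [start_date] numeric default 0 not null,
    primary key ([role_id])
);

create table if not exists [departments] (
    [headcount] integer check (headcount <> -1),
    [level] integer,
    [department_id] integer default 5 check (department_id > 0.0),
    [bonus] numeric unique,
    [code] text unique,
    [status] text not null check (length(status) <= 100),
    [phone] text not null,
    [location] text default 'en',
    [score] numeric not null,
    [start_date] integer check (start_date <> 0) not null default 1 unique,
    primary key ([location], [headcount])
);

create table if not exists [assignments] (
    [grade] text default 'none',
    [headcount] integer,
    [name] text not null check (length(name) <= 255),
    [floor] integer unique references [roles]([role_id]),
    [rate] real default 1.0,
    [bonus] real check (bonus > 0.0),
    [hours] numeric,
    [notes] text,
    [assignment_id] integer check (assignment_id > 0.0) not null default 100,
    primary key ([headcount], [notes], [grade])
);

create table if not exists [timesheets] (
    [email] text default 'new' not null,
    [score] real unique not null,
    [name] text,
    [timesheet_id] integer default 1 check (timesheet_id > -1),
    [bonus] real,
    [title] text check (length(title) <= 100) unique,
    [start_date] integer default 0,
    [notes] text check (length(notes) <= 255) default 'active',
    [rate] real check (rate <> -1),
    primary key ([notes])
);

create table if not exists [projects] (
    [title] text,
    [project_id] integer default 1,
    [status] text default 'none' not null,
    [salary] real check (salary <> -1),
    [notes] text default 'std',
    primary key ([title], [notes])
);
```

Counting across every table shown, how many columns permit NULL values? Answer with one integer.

19

roles: 3 nullable (hours, budget, notes — PK (role_id) and explicit NOT NULL columns excluded).
departments: 4 nullable (level, department_id, bonus, code — PK (location, headcount) and explicit NOT NULL columns excluded).
assignments: 4 nullable (floor, rate, bonus, hours — PK (headcount, notes, grade) and explicit NOT NULL columns excluded).
timesheets: 6 nullable (name, timesheet_id, bonus, title, start_date, rate — PK (notes) and explicit NOT NULL columns excluded).
projects: 2 nullable (project_id, salary — PK (title, notes) and explicit NOT NULL columns excluded).
Total: 3 + 4 + 4 + 6 + 2 = 19.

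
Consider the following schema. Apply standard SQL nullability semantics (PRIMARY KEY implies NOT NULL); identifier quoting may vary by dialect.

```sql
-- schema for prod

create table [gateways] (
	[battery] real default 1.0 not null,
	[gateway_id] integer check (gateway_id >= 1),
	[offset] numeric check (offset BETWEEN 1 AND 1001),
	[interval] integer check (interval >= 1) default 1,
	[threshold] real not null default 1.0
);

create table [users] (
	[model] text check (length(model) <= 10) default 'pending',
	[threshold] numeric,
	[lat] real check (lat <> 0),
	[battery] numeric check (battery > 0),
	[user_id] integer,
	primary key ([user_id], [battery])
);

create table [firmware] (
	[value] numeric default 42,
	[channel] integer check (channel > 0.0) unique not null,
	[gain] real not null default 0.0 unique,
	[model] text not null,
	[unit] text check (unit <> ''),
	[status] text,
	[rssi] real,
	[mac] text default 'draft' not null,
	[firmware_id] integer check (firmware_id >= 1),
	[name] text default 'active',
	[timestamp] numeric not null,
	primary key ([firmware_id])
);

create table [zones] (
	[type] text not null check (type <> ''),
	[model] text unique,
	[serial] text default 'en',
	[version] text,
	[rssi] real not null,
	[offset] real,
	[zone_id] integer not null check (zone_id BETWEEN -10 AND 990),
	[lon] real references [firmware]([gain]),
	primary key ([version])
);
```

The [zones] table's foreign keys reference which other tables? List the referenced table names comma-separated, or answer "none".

- lon REFERENCES firmware(gain).

firmware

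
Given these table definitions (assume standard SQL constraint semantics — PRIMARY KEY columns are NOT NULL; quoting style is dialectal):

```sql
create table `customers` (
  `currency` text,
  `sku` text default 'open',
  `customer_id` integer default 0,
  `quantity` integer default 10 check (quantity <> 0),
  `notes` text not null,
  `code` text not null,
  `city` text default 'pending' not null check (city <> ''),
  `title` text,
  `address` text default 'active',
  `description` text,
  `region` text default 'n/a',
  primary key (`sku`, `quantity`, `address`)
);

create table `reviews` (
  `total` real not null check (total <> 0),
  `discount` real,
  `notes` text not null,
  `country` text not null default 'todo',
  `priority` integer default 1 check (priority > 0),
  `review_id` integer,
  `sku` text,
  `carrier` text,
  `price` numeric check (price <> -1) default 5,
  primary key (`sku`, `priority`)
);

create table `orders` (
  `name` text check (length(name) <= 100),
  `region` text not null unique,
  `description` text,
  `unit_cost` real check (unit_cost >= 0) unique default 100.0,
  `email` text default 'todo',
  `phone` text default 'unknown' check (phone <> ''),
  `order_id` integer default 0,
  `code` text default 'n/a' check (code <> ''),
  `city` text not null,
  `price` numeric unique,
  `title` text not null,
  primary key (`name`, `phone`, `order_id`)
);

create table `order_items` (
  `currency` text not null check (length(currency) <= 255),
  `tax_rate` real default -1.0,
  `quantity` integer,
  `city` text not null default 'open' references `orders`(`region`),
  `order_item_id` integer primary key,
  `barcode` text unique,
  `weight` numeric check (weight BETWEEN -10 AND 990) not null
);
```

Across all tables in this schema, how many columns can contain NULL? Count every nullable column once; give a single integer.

17

customers: 5 nullable (currency, customer_id, title, description, region — PK (sku, quantity, address) and explicit NOT NULL columns excluded).
reviews: 4 nullable (discount, review_id, carrier, price — PK (sku, priority) and explicit NOT NULL columns excluded).
orders: 5 nullable (description, unit_cost, email, code, price — PK (name, phone, order_id) and explicit NOT NULL columns excluded).
order_items: 3 nullable (tax_rate, quantity, barcode — PK (order_item_id) and explicit NOT NULL columns excluded).
Total: 5 + 4 + 5 + 3 = 17.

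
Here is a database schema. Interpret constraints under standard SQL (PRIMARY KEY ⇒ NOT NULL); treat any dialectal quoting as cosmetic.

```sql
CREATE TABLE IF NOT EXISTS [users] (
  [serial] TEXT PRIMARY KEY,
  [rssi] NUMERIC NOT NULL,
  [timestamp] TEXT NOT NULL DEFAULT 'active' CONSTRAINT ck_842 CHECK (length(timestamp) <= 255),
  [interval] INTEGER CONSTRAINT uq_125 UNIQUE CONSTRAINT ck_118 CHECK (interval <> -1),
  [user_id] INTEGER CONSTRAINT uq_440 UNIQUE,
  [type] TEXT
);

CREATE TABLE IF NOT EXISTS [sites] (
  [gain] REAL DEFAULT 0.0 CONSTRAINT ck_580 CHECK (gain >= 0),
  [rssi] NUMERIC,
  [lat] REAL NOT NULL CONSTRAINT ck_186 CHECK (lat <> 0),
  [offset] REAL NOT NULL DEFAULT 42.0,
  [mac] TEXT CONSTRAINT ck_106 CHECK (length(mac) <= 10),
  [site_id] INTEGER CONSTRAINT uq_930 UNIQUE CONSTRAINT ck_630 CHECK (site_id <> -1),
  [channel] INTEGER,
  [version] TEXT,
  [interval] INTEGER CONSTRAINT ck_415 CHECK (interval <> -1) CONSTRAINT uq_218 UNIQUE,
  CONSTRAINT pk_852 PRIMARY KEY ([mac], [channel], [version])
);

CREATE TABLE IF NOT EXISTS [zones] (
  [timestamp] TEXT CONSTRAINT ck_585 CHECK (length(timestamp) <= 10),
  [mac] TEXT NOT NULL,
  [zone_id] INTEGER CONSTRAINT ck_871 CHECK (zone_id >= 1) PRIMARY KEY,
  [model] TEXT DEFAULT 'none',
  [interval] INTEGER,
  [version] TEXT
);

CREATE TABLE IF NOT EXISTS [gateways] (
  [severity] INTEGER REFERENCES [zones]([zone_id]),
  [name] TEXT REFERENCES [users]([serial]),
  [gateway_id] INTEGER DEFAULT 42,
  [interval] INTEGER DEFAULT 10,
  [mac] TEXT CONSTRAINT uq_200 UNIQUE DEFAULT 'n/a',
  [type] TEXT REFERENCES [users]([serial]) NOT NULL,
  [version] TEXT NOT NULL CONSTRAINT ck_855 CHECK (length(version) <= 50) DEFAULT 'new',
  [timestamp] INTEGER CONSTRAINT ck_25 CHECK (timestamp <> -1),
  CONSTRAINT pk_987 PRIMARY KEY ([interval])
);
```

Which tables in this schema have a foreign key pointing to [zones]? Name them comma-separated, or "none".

- gateways.severity references zones(zone_id).

gateways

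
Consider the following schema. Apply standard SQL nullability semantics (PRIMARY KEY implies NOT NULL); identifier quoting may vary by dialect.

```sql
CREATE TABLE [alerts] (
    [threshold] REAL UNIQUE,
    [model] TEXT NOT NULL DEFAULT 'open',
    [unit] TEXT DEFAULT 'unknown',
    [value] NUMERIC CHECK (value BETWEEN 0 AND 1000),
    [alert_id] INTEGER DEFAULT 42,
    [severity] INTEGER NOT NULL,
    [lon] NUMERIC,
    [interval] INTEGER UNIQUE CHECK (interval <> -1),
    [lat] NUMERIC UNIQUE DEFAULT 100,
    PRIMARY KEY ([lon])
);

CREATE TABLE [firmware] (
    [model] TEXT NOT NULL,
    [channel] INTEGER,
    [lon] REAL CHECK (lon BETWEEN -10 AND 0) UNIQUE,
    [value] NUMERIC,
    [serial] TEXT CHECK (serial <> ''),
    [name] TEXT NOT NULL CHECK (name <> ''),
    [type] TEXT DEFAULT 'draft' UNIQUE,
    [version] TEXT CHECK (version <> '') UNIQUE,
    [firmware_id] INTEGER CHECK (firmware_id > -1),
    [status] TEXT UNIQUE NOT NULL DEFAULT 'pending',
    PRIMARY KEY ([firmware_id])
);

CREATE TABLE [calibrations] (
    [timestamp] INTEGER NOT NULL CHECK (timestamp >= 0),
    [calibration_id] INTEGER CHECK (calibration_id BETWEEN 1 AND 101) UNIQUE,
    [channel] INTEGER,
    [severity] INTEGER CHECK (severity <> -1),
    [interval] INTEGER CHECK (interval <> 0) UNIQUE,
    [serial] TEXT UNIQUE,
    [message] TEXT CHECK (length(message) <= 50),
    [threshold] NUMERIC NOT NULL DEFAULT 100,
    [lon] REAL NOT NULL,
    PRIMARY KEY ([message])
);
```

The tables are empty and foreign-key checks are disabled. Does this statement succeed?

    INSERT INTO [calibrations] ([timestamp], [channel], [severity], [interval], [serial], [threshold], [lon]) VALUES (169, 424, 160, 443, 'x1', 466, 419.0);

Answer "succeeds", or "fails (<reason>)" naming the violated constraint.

message is omitted from the column list and has no DEFAULT, so it would receive NULL.
But message is part of the PRIMARY KEY (implied NOT NULL).

fails (NOT NULL on message)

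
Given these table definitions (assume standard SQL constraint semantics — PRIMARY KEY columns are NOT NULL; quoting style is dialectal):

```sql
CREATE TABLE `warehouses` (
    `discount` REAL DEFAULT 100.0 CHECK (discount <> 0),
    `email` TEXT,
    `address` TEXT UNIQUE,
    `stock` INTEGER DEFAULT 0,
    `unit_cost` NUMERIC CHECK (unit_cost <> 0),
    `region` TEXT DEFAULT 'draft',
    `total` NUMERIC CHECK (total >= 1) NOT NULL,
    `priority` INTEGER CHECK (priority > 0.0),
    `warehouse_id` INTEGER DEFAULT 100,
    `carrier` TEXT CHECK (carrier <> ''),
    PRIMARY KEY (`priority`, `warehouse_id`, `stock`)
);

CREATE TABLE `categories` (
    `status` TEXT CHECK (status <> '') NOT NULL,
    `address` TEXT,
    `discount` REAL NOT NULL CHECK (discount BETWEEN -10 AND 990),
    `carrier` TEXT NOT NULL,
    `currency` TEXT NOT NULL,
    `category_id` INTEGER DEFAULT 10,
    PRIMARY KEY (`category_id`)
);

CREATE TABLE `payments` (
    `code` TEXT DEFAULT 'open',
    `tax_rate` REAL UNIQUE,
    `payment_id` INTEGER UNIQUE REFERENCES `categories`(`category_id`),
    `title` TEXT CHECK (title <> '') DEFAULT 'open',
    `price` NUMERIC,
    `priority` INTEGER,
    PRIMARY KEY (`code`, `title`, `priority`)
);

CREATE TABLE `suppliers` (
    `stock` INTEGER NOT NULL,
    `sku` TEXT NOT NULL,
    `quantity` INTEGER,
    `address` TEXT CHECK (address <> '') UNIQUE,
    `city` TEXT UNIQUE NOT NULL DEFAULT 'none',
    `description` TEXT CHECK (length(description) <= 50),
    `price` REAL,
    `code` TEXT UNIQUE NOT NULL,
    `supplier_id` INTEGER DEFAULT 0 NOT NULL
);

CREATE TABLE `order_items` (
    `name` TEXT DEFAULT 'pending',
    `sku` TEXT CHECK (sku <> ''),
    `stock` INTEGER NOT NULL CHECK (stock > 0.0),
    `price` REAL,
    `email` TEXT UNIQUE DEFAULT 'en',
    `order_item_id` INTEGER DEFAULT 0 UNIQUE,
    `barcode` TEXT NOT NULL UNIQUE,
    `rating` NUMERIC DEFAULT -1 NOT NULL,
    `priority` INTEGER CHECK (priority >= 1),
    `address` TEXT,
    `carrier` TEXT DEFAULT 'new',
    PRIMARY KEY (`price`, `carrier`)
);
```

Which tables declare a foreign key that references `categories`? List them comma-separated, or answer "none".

- payments.payment_id references categories(category_id).

payments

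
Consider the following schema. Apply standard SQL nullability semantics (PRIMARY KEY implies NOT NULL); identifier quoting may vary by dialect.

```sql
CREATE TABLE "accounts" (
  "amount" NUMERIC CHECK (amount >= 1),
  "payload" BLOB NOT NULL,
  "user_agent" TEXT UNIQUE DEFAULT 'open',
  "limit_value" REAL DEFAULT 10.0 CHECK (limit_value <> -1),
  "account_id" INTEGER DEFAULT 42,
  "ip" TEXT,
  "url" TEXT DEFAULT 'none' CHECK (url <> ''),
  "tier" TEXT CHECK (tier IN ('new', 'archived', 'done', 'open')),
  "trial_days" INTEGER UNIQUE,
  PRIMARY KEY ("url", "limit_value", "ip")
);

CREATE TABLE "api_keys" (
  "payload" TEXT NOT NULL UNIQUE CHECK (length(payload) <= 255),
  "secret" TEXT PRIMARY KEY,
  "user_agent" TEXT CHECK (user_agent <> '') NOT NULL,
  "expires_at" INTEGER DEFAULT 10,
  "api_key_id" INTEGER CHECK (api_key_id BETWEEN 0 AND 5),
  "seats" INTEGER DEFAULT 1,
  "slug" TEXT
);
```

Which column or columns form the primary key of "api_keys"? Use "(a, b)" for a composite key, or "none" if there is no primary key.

secret

secret is declared PRIMARY KEY inline on the column.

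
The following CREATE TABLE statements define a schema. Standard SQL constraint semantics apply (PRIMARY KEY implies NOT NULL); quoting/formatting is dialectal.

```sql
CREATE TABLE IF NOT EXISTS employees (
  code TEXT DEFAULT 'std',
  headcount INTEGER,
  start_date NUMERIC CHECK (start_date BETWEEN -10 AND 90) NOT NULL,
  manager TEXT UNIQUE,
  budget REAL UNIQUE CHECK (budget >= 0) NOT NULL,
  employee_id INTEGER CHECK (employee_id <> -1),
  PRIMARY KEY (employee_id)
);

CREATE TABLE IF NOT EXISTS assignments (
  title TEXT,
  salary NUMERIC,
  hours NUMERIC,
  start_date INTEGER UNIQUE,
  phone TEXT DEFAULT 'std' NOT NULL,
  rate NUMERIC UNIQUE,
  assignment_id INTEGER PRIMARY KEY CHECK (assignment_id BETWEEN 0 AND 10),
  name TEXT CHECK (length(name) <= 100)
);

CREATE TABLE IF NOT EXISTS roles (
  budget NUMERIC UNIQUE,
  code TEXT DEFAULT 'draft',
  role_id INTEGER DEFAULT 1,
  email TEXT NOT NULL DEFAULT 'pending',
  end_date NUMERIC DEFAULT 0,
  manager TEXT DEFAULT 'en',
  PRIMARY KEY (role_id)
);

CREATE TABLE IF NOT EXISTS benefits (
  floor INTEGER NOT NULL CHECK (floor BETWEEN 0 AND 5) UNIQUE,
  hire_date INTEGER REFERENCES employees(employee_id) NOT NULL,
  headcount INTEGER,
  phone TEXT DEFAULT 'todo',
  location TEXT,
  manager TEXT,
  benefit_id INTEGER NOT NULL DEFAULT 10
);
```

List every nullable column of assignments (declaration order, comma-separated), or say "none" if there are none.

- title: no NOT NULL constraint applies → nullable.
- salary: no NOT NULL constraint applies → nullable.
- hours: no NOT NULL constraint applies → nullable.
- start_date: UNIQUE does not imply NOT NULL → nullable.
- phone: declared NOT NULL → not nullable.
- rate: UNIQUE does not imply NOT NULL → nullable.
- assignment_id: part of the PRIMARY KEY, which implies NOT NULL → not nullable.
- name: CHECK does not forbid NULL (a CHECK constraint passes when its expression is NULL) → nullable.

title, salary, hours, start_date, rate, name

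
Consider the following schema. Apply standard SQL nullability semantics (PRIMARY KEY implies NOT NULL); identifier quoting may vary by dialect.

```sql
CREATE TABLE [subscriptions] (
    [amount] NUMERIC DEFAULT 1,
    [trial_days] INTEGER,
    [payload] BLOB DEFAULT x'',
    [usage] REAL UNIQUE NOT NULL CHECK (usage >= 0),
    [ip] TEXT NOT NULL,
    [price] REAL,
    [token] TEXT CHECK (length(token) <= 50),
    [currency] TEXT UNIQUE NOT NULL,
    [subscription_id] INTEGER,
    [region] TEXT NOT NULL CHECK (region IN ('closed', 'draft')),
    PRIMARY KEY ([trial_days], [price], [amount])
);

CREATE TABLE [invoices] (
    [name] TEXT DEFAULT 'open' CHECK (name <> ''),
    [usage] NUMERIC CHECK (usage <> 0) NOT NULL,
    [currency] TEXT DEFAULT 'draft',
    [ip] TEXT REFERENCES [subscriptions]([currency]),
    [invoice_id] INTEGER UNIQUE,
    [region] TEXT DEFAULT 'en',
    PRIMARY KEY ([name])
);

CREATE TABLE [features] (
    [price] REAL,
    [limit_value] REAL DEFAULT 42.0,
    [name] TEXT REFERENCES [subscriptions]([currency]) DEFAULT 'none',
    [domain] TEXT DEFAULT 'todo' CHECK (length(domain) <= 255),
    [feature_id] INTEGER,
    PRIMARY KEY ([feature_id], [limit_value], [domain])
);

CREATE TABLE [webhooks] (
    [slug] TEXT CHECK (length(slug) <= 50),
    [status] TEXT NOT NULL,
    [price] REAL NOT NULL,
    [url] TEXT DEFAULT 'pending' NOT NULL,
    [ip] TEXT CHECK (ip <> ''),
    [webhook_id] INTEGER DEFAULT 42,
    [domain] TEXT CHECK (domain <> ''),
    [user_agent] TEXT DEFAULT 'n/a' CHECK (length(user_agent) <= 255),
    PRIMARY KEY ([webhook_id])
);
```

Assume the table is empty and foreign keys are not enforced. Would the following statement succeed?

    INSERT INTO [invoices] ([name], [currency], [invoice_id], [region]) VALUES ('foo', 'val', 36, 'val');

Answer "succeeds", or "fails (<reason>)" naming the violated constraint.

usage is omitted from the column list and has no DEFAULT, so it would receive NULL.
But usage is declared NOT NULL.

fails (NOT NULL on usage)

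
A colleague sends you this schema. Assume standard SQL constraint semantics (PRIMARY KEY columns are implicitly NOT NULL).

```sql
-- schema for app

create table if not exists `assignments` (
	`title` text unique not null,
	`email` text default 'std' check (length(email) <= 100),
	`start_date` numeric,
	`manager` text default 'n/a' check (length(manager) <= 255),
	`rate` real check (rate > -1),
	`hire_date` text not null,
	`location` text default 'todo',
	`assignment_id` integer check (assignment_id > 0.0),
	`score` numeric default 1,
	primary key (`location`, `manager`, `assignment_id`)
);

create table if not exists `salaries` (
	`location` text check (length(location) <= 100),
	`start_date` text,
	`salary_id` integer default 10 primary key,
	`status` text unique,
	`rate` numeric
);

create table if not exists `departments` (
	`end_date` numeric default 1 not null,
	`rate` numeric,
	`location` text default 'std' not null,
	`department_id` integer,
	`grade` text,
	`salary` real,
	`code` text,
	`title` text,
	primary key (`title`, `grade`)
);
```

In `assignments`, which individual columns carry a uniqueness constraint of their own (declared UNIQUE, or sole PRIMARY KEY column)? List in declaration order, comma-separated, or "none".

- title: declared UNIQUE → unique.
- email: no UNIQUE or single-column PK constraint.
- start_date: no UNIQUE or single-column PK constraint.
- manager: part of a composite PRIMARY KEY — only the tuple is unique, not this column on its own.
- rate: no UNIQUE or single-column PK constraint.
- hire_date: no UNIQUE or single-column PK constraint.
- location: part of a composite PRIMARY KEY — only the tuple is unique, not this column on its own.
- assignment_id: part of a composite PRIMARY KEY — only the tuple is unique, not this column on its own.
- score: no UNIQUE or single-column PK constraint.

title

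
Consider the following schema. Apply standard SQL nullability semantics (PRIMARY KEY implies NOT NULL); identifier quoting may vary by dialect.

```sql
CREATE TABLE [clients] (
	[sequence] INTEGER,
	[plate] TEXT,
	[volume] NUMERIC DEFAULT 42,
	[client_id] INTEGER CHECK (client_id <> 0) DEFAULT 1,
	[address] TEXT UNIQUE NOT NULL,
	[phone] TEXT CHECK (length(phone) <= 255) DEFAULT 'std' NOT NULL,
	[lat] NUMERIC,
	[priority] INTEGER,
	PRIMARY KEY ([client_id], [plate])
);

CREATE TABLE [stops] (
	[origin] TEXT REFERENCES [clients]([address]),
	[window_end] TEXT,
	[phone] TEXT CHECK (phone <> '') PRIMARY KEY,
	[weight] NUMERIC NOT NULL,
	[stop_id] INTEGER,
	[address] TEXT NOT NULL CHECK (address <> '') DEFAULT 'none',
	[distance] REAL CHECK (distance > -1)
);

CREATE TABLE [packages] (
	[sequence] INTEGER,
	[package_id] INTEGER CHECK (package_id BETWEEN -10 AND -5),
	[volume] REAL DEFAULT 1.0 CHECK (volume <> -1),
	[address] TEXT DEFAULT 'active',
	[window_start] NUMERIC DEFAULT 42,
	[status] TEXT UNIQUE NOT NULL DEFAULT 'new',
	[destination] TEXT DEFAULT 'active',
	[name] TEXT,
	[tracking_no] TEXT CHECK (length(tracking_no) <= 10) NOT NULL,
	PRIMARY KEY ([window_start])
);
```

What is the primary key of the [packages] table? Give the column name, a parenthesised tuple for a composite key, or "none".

window_start

window_start is declared PRIMARY KEY as a table-level PRIMARY KEY clause.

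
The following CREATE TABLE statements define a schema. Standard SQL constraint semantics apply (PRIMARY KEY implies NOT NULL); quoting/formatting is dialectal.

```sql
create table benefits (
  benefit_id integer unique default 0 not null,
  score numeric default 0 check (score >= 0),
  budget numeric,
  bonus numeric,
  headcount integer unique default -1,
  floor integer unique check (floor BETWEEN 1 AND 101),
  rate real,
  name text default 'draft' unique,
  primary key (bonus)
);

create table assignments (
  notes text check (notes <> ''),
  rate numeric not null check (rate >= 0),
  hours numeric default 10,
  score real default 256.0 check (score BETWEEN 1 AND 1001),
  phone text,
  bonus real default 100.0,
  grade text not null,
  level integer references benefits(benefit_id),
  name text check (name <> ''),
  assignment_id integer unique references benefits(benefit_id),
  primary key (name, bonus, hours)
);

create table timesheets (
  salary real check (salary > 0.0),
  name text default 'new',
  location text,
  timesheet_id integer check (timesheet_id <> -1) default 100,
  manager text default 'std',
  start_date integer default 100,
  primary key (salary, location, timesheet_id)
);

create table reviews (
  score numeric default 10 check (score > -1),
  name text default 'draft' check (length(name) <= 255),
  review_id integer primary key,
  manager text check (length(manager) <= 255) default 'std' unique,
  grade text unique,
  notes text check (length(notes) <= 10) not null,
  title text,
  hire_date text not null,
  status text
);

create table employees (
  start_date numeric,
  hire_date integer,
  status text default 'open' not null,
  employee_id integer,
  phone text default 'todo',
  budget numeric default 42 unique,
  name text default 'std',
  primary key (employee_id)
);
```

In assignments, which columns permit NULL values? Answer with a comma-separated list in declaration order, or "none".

notes, score, phone, level, assignment_id

- notes: CHECK does not forbid NULL (a CHECK constraint passes when its expression is NULL) → nullable.
- rate: declared NOT NULL → not nullable.
- hours: part of the PRIMARY KEY, which implies NOT NULL → not nullable.
- score: CHECK does not forbid NULL (a CHECK constraint passes when its expression is NULL) → nullable.
- phone: no NOT NULL constraint applies → nullable.
- bonus: part of the PRIMARY KEY, which implies NOT NULL → not nullable.
- grade: declared NOT NULL → not nullable.
- level: a foreign key column may be NULL unless separately constrained → nullable.
- name: part of the PRIMARY KEY, which implies NOT NULL → not nullable.
- assignment_id: a foreign key column may be NULL unless separately constrained → nullable.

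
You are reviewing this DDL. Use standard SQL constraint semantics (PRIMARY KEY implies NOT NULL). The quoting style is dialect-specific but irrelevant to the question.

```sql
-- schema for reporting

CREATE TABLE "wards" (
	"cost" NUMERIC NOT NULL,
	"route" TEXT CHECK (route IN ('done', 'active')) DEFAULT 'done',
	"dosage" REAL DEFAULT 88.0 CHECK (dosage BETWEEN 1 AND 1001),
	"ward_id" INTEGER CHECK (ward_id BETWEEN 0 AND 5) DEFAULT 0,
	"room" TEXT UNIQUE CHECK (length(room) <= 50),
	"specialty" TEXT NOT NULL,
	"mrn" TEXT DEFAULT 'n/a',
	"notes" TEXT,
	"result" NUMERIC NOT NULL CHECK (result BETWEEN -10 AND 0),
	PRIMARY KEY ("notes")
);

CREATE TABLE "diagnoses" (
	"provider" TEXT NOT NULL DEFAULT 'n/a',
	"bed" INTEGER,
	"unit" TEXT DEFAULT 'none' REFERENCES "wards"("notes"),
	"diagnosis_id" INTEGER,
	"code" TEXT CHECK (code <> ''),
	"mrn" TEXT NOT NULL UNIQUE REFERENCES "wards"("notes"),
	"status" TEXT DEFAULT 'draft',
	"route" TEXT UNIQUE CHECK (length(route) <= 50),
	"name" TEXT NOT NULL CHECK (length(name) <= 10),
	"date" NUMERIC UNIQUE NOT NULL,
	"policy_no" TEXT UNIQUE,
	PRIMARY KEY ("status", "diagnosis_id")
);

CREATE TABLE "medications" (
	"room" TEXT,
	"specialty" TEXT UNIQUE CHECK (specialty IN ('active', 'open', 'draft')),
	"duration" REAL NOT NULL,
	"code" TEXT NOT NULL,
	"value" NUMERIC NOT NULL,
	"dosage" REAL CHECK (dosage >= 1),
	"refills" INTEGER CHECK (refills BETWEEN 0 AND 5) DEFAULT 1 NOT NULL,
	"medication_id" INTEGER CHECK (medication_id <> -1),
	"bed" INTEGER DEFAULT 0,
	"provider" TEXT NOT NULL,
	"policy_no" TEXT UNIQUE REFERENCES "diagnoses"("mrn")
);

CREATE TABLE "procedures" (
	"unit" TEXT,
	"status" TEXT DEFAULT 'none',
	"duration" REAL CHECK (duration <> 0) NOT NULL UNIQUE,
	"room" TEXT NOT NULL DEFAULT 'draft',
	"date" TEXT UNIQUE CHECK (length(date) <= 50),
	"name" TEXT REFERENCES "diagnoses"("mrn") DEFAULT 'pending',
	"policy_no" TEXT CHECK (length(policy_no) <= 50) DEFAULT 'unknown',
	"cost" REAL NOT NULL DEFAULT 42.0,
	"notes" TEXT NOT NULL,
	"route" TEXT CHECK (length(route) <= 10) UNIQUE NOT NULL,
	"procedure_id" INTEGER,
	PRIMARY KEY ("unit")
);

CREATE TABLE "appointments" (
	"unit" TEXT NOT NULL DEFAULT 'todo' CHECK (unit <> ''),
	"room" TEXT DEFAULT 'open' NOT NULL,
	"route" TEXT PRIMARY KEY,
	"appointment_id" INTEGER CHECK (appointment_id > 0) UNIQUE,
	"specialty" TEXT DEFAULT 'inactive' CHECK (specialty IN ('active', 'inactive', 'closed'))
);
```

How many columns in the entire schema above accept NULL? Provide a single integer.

23

wards: 5 nullable (route, dosage, ward_id, room, mrn — PK (notes) and explicit NOT NULL columns excluded).
diagnoses: 5 nullable (bed, unit, code, route, policy_no — PK (status, diagnosis_id) and explicit NOT NULL columns excluded).
medications: 6 nullable (room, specialty, dosage, medication_id, bed, policy_no — PK none and explicit NOT NULL columns excluded).
procedures: 5 nullable (status, date, name, policy_no, procedure_id — PK (unit) and explicit NOT NULL columns excluded).
appointments: 2 nullable (appointment_id, specialty — PK (route) and explicit NOT NULL columns excluded).
Total: 5 + 5 + 6 + 5 + 2 = 23.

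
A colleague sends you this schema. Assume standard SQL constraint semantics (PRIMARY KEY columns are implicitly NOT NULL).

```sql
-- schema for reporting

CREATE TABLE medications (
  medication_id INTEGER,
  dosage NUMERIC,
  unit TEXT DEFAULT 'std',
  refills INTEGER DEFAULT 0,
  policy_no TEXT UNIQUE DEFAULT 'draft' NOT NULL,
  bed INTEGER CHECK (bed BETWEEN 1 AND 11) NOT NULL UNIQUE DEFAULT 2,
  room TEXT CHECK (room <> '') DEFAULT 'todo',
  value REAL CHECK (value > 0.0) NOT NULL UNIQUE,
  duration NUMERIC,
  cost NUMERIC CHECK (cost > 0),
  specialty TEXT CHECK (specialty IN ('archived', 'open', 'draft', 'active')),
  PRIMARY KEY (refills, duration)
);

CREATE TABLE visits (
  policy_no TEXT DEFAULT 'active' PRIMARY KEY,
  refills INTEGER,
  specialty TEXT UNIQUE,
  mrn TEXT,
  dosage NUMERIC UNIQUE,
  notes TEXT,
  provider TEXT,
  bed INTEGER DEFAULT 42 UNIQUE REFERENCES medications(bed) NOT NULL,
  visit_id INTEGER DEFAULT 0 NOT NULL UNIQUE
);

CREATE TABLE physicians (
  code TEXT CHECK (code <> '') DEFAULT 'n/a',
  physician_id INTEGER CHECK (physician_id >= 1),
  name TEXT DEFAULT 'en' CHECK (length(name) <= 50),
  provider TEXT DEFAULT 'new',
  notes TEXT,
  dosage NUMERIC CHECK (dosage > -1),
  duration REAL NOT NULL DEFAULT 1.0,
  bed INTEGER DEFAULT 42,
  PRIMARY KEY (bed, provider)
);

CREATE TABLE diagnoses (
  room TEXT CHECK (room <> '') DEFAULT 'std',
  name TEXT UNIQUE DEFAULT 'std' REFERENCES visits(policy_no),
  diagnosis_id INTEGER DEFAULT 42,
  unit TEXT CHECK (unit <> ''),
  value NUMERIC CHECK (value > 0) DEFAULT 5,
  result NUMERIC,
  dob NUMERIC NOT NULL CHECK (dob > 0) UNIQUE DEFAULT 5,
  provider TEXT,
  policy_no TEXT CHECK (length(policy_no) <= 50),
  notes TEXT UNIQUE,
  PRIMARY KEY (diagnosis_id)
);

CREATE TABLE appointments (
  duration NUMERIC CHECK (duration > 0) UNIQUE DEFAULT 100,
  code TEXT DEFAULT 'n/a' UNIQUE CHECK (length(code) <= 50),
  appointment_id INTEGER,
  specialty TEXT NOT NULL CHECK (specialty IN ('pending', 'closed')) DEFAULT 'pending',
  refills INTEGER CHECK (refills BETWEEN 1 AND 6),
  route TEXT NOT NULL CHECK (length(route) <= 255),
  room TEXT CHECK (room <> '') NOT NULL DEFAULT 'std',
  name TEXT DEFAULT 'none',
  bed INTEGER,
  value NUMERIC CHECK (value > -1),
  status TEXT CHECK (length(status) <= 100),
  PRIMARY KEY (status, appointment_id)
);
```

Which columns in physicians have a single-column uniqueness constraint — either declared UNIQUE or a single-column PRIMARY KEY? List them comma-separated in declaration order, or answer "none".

none

- code: no UNIQUE or single-column PK constraint.
- physician_id: no UNIQUE or single-column PK constraint.
- name: no UNIQUE or single-column PK constraint.
- provider: part of a composite PRIMARY KEY — only the tuple is unique, not this column on its own.
- notes: no UNIQUE or single-column PK constraint.
- dosage: no UNIQUE or single-column PK constraint.
- duration: no UNIQUE or single-column PK constraint.
- bed: part of a composite PRIMARY KEY — only the tuple is unique, not this column on its own.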